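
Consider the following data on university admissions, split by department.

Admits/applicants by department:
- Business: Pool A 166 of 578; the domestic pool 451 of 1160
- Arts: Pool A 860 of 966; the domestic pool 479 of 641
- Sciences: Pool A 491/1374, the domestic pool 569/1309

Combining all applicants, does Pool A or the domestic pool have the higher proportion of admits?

Pool A

Business: Pool A 166/578 = 28.7%, the domestic pool 451/1160 = 38.9% → the domestic pool
Arts: Pool A 860/966 = 89.0%, the domestic pool 479/641 = 74.7% → Pool A
Sciences: Pool A 491/1374 = 35.7%, the domestic pool 569/1309 = 43.5% → the domestic pool
Overall: Pool A 1517/2918 = 52.0%, the domestic pool 1499/3110 = 48.2% → Pool A
(Neither sweeps every department group, but Pool A has the higher pooled rate.)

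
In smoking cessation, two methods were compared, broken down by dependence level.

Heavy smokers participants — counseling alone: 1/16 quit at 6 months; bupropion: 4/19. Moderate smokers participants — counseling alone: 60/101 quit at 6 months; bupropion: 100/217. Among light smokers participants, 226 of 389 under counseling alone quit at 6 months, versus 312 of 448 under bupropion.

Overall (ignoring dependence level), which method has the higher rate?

Heavy smokers: counseling alone 1/16 = 6.2%, bupropion 4/19 = 21.1% → bupropion
Moderate smokers: counseling alone 60/101 = 59.4%, bupropion 100/217 = 46.1% → counseling alone
Light smokers: counseling alone 226/389 = 58.1%, bupropion 312/448 = 69.6% → bupropion
Overall: counseling alone 287/506 = 56.7%, bupropion 416/684 = 60.8% → bupropion
(Neither sweeps every dependence group, but bupropion has the higher pooled rate.)

bupropion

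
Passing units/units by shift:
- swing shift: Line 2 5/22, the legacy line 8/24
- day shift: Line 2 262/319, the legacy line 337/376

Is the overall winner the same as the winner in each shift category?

Yes

Swing shift: Line 2 5/22 = 22.7%, the legacy line 8/24 = 33.3% → the legacy line
Day shift: Line 2 262/319 = 82.1%, the legacy line 337/376 = 89.6% → the legacy line
Overall: Line 2 267/341 = 78.3%, the legacy line 345/400 = 86.2% → the legacy line
The legacy line wins overall and in every shift group — no reversal.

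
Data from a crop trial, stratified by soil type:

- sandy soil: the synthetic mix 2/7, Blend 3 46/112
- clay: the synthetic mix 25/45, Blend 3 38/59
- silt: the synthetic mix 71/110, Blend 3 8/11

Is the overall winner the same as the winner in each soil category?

Sandy soil: the synthetic mix 2/7 = 28.6%, Blend 3 46/112 = 41.1% → Blend 3
Clay: the synthetic mix 25/45 = 55.6%, Blend 3 38/59 = 64.4% → Blend 3
Silt: the synthetic mix 71/110 = 64.5%, Blend 3 8/11 = 72.7% → Blend 3
Overall: the synthetic mix 98/162 = 60.5%, Blend 3 92/182 = 50.5% → the synthetic mix
Blend 3 wins each soil group but the synthetic mix wins overall — the comparison reverses. Blend 3's plots skew toward sandy soil, which has a lower base rate.

No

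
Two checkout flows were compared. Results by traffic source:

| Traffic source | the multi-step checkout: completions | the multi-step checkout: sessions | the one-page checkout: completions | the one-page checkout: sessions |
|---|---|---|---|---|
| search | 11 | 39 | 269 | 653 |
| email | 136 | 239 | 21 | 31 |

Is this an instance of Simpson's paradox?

Search: the multi-step checkout 11/39 = 28.2%, the one-page checkout 269/653 = 41.2% → the one-page checkout
Email: the multi-step checkout 136/239 = 56.9%, the one-page checkout 21/31 = 67.7% → the one-page checkout
Overall: the multi-step checkout 147/278 = 52.9%, the one-page checkout 290/684 = 42.4% → the multi-step checkout
The one-page checkout wins each traffic group but the multi-step checkout wins overall — the comparison reverses. The one-page checkout's sessions skew toward search, which has a lower base rate.

Yes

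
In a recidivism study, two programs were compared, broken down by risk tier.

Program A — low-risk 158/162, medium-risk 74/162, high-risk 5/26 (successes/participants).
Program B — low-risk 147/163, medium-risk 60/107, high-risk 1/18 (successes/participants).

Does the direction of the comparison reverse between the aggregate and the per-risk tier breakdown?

No

Low-risk: Program A 158/162 = 97.5%, Program B 147/163 = 90.2% → Program A
Medium-risk: Program A 74/162 = 45.7%, Program B 60/107 = 56.1% → Program B
High-risk: Program A 5/26 = 19.2%, Program B 1/18 = 5.6% → Program A
Overall: Program A 237/350 = 67.7%, Program B 208/288 = 72.2% → Program B
Neither sweeps: Program A wins 2 of 3 groups, Program B wins 1. Program B wins overall but not every group — no Simpson reversal.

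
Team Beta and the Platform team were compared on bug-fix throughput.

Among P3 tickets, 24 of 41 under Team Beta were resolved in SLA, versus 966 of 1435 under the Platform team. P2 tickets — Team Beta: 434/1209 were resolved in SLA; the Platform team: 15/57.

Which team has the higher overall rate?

P3: Team Beta 24/41 = 58.5%, the Platform team 966/1435 = 67.3% → the Platform team
P2: Team Beta 434/1209 = 35.9%, the Platform team 15/57 = 26.3% → Team Beta
Overall: Team Beta 458/1250 = 36.6%, the Platform team 981/1492 = 65.8% → the Platform team
(Neither sweeps every ticket group, but the Platform team has the higher pooled rate.)

the Platform team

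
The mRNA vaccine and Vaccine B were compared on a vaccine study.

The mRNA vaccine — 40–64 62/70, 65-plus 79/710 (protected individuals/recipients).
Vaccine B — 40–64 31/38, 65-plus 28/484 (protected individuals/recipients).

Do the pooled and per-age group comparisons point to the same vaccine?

Yes

40–64: the mRNA vaccine 62/70 = 88.6%, Vaccine B 31/38 = 81.6% → the mRNA vaccine
65-plus: the mRNA vaccine 79/710 = 11.1%, Vaccine B 28/484 = 5.8% → the mRNA vaccine
Overall: the mRNA vaccine 141/780 = 18.1%, Vaccine B 59/522 = 11.3% → the mRNA vaccine
The mRNA vaccine wins overall and in every age group — no reversal.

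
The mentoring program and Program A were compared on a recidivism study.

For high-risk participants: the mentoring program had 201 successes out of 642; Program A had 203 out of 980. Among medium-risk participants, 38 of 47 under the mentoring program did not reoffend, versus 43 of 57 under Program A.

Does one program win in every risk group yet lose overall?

No

High-risk: the mentoring program 201/642 = 31.3%, Program A 203/980 = 20.7% → the mentoring program
Medium-risk: the mentoring program 38/47 = 80.9%, Program A 43/57 = 75.4% → the mentoring program
Overall: the mentoring program 239/689 = 34.7%, Program A 246/1037 = 23.7% → the mentoring program
The mentoring program wins overall and in every risk group — no reversal.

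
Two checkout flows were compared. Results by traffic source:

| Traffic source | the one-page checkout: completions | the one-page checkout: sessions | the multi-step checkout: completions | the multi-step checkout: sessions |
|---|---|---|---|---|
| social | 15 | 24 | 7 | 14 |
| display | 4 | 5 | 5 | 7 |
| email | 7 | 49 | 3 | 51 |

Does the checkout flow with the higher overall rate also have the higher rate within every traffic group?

Social: the one-page checkout 15/24 = 62.5%, the multi-step checkout 7/14 = 50.0% → the one-page checkout
Display: the one-page checkout 4/5 = 80.0%, the multi-step checkout 5/7 = 71.4% → the one-page checkout
Email: the one-page checkout 7/49 = 14.3%, the multi-step checkout 3/51 = 5.9% → the one-page checkout
Overall: the one-page checkout 26/78 = 33.3%, the multi-step checkout 15/72 = 20.8% → the one-page checkout
The one-page checkout wins overall and in every traffic group — no reversal.

Yes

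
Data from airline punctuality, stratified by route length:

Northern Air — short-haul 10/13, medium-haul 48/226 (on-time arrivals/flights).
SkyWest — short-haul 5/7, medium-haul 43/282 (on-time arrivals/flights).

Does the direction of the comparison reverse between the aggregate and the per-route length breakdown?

Short-haul: Northern Air 10/13 = 76.9%, SkyWest 5/7 = 71.4% → Northern Air
Medium-haul: Northern Air 48/226 = 21.2%, SkyWest 43/282 = 15.2% → Northern Air
Overall: Northern Air 58/239 = 24.3%, SkyWest 48/289 = 16.6% → Northern Air
Northern Air wins overall and in every route group — no reversal.

No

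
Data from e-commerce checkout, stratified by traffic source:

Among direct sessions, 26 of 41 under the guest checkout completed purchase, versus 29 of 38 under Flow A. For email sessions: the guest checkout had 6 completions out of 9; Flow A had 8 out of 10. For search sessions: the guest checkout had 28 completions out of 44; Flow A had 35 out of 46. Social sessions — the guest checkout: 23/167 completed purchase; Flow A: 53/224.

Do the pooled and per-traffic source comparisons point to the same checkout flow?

Direct: the guest checkout 26/41 = 63.4%, Flow A 29/38 = 76.3% → Flow A
Email: the guest checkout 6/9 = 66.7%, Flow A 8/10 = 80.0% → Flow A
Search: the guest checkout 28/44 = 63.6%, Flow A 35/46 = 76.1% → Flow A
Social: the guest checkout 23/167 = 13.8%, Flow A 53/224 = 23.7% → Flow A
Overall: the guest checkout 83/261 = 31.8%, Flow A 125/318 = 39.3% → Flow A
Flow A wins overall and in every traffic group — no reversal.

Yes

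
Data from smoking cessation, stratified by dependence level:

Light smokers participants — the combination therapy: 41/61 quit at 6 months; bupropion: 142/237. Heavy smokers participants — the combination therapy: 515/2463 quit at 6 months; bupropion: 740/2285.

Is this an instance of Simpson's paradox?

Light smokers: the combination therapy 41/61 = 67.2%, bupropion 142/237 = 59.9% → the combination therapy
Heavy smokers: the combination therapy 515/2463 = 20.9%, bupropion 740/2285 = 32.4% → bupropion
Overall: the combination therapy 556/2524 = 22.0%, bupropion 882/2522 = 35.0% → bupropion
Neither sweeps: the combination therapy wins 1 of 2 groups, bupropion wins 1. Bupropion wins overall but not every group — no Simpson reversal.

No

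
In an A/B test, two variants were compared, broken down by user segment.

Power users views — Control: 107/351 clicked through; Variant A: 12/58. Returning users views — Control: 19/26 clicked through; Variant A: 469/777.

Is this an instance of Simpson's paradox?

Power users: Control 107/351 = 30.5%, Variant A 12/58 = 20.7% → Control
Returning users: Control 19/26 = 73.1%, Variant A 469/777 = 60.4% → Control
Overall: Control 126/377 = 33.4%, Variant A 481/835 = 57.6% → Variant A
Control wins each user group but Variant A wins overall — the comparison reverses. Control's views skew toward power users, which has a lower base rate.

Yes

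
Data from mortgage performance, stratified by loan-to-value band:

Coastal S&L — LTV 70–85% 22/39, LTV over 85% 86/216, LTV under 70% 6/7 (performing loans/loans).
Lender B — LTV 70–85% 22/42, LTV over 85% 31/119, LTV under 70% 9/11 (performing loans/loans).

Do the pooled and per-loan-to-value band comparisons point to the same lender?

LTV 70–85%: Coastal S&L 22/39 = 56.4%, Lender B 22/42 = 52.4% → Coastal S&L
LTV over 85%: Coastal S&L 86/216 = 39.8%, Lender B 31/119 = 26.1% → Coastal S&L
LTV under 70%: Coastal S&L 6/7 = 85.7%, Lender B 9/11 = 81.8% → Coastal S&L
Overall: Coastal S&L 114/262 = 43.5%, Lender B 62/172 = 36.0% → Coastal S&L
Coastal S&L wins overall and in every loan-to-value group — no reversal.

Yes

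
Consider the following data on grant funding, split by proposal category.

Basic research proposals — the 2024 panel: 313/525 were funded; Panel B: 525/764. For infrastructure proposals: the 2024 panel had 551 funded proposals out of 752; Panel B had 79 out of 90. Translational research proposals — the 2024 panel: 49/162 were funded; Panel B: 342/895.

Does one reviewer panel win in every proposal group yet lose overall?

Basic research: the 2024 panel 313/525 = 59.6%, Panel B 525/764 = 68.7% → Panel B
Infrastructure: the 2024 panel 551/752 = 73.3%, Panel B 79/90 = 87.8% → Panel B
Translational research: the 2024 panel 49/162 = 30.2%, Panel B 342/895 = 38.2% → Panel B
Overall: the 2024 panel 913/1439 = 63.4%, Panel B 946/1749 = 54.1% → the 2024 panel
Panel B wins each proposal group but the 2024 panel wins overall — the comparison reverses. Panel B's proposals skew toward translational research, which has a lower base rate.

Yes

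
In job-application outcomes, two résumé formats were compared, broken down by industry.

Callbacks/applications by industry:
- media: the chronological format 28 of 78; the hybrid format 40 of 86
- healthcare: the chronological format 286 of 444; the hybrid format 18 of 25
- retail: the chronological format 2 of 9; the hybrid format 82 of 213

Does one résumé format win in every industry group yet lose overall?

Yes

Media: the chronological format 28/78 = 35.9%, the hybrid format 40/86 = 46.5% → the hybrid format
Healthcare: the chronological format 286/444 = 64.4%, the hybrid format 18/25 = 72.0% → the hybrid format
Retail: the chronological format 2/9 = 22.2%, the hybrid format 82/213 = 38.5% → the hybrid format
Overall: the chronological format 316/531 = 59.5%, the hybrid format 140/324 = 43.2% → the chronological format
The hybrid format wins each industry group but the chronological format wins overall — the comparison reverses. The hybrid format's applications skew toward retail, which has a lower base rate.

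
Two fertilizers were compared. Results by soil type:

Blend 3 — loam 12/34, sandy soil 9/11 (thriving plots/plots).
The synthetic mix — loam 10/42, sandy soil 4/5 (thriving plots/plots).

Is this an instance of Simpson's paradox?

No

Loam: Blend 3 12/34 = 35.3%, the synthetic mix 10/42 = 23.8% → Blend 3
Sandy soil: Blend 3 9/11 = 81.8%, the synthetic mix 4/5 = 80.0% → Blend 3
Overall: Blend 3 21/45 = 46.7%, the synthetic mix 14/47 = 29.8% → Blend 3
Blend 3 wins overall and in every soil group — no reversal.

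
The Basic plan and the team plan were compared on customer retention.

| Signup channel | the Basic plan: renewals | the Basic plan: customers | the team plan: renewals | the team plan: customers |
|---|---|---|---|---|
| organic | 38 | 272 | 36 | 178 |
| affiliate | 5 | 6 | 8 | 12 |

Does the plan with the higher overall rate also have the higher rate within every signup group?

No

Organic: the Basic plan 38/272 = 14.0%, the team plan 36/178 = 20.2% → the team plan
Affiliate: the Basic plan 5/6 = 83.3%, the team plan 8/12 = 66.7% → the Basic plan
Overall: the Basic plan 43/278 = 15.5%, the team plan 44/190 = 23.2% → the team plan
Neither sweeps: the Basic plan wins 1 of 2 groups, the team plan wins 1. The team plan wins overall but not every group — no Simpson reversal.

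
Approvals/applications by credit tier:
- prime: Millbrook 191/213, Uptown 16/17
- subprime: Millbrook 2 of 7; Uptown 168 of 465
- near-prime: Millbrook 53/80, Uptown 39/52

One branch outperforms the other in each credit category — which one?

Prime: Millbrook 191/213 = 89.7%, Uptown 16/17 = 94.1% → Uptown
Subprime: Millbrook 2/7 = 28.6%, Uptown 168/465 = 36.1% → Uptown
Near-prime: Millbrook 53/80 = 66.2%, Uptown 39/52 = 75.0% → Uptown
Uptown has the higher rate in all 3 groups.

Uptown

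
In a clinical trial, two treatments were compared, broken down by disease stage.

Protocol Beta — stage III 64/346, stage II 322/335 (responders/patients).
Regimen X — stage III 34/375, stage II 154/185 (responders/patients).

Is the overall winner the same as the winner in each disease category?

Stage III: Protocol Beta 64/346 = 18.5%, Regimen X 34/375 = 9.1% → Protocol Beta
Stage II: Protocol Beta 322/335 = 96.1%, Regimen X 154/185 = 83.2% → Protocol Beta
Overall: Protocol Beta 386/681 = 56.7%, Regimen X 188/560 = 33.6% → Protocol Beta
Protocol Beta wins overall and in every disease group — no reversal.

Yes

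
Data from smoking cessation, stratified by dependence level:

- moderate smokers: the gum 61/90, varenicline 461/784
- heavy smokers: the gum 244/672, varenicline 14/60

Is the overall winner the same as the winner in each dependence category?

Moderate smokers: the gum 61/90 = 67.8%, varenicline 461/784 = 58.8% → the gum
Heavy smokers: the gum 244/672 = 36.3%, varenicline 14/60 = 23.3% → the gum
Overall: the gum 305/762 = 40.0%, varenicline 475/844 = 56.3% → varenicline
The gum wins each dependence group but varenicline wins overall — the comparison reverses. The gum's participants skew toward heavy smokers, which has a lower base rate.

No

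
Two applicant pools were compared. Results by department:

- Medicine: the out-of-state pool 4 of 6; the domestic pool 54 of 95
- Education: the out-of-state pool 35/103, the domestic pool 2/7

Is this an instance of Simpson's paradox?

Medicine: the out-of-state pool 4/6 = 66.7%, the domestic pool 54/95 = 56.8% → the out-of-state pool
Education: the out-of-state pool 35/103 = 34.0%, the domestic pool 2/7 = 28.6% → the out-of-state pool
Overall: the out-of-state pool 39/109 = 35.8%, the domestic pool 56/102 = 54.9% → the domestic pool
The out-of-state pool wins each department group but the domestic pool wins overall — the comparison reverses. The out-of-state pool's applicants skew toward Education, which has a lower base rate.

Yes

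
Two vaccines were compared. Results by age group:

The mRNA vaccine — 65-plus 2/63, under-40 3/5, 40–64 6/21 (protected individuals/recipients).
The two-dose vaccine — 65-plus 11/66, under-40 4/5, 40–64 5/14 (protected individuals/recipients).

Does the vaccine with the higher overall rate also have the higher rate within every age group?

65-plus: the mRNA vaccine 2/63 = 3.2%, the two-dose vaccine 11/66 = 16.7% → the two-dose vaccine
Under-40: the mRNA vaccine 3/5 = 60.0%, the two-dose vaccine 4/5 = 80.0% → the two-dose vaccine
40–64: the mRNA vaccine 6/21 = 28.6%, the two-dose vaccine 5/14 = 35.7% → the two-dose vaccine
Overall: the mRNA vaccine 11/89 = 12.4%, the two-dose vaccine 20/85 = 23.5% → the two-dose vaccine
The two-dose vaccine wins overall and in every age group — no reversal.

Yes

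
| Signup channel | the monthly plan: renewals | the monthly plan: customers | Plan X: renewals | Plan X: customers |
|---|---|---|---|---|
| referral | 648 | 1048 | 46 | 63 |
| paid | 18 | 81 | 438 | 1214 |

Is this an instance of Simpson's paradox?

Yes

Referral: the monthly plan 648/1048 = 61.8%, Plan X 46/63 = 73.0% → Plan X
Paid: the monthly plan 18/81 = 22.2%, Plan X 438/1214 = 36.1% → Plan X
Overall: the monthly plan 666/1129 = 59.0%, Plan X 484/1277 = 37.9% → the monthly plan
Plan X wins each signup group but the monthly plan wins overall — the comparison reverses. Plan X's customers skew toward paid, which has a lower base rate.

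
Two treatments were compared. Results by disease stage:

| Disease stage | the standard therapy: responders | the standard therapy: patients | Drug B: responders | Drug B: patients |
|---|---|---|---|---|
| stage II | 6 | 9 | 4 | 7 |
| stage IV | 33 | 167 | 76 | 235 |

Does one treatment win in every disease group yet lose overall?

No

Stage II: the standard therapy 6/9 = 66.7%, Drug B 4/7 = 57.1% → the standard therapy
Stage IV: the standard therapy 33/167 = 19.8%, Drug B 76/235 = 32.3% → Drug B
Overall: the standard therapy 39/176 = 22.2%, Drug B 80/242 = 33.1% → Drug B
Neither sweeps: the standard therapy wins 1 of 2 groups, Drug B wins 1. Drug B wins overall but not every group — no Simpson reversal.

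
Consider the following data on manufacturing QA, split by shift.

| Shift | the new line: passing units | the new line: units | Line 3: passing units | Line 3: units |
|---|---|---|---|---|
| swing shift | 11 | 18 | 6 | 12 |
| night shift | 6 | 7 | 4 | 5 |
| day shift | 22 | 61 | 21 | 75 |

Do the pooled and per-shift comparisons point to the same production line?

Swing shift: the new line 11/18 = 61.1%, Line 3 6/12 = 50.0% → the new line
Night shift: the new line 6/7 = 85.7%, Line 3 4/5 = 80.0% → the new line
Day shift: the new line 22/61 = 36.1%, Line 3 21/75 = 28.0% → the new line
Overall: the new line 39/86 = 45.3%, Line 3 31/92 = 33.7% → the new line
The new line wins overall and in every shift group — no reversal.

Yes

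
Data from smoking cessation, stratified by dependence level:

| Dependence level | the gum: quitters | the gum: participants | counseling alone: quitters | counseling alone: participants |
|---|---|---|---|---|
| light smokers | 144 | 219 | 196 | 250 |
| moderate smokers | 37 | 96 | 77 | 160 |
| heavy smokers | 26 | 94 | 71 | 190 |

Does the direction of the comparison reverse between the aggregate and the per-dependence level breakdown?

No

Light smokers: the gum 144/219 = 65.8%, counseling alone 196/250 = 78.4% → counseling alone
Moderate smokers: the gum 37/96 = 38.5%, counseling alone 77/160 = 48.1% → counseling alone
Heavy smokers: the gum 26/94 = 27.7%, counseling alone 71/190 = 37.4% → counseling alone
Overall: the gum 207/409 = 50.6%, counseling alone 344/600 = 57.3% → counseling alone
Counseling alone wins overall and in every dependence group — no reversal.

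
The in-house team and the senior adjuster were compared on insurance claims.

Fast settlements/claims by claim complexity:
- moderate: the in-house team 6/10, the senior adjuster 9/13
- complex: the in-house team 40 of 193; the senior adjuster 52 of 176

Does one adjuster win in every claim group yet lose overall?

No

Moderate: the in-house team 6/10 = 60.0%, the senior adjuster 9/13 = 69.2% → the senior adjuster
Complex: the in-house team 40/193 = 20.7%, the senior adjuster 52/176 = 29.5% → the senior adjuster
Overall: the in-house team 46/203 = 22.7%, the senior adjuster 61/189 = 32.3% → the senior adjuster
The senior adjuster wins overall and in every claim group — no reversal.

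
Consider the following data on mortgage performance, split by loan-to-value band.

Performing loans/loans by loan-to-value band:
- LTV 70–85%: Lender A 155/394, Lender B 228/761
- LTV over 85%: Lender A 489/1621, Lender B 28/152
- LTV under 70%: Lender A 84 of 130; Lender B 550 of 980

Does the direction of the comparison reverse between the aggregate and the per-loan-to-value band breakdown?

Yes

LTV 70–85%: Lender A 155/394 = 39.3%, Lender B 228/761 = 30.0% → Lender A
LTV over 85%: Lender A 489/1621 = 30.2%, Lender B 28/152 = 18.4% → Lender A
LTV under 70%: Lender A 84/130 = 64.6%, Lender B 550/980 = 56.1% → Lender A
Overall: Lender A 728/2145 = 33.9%, Lender B 806/1893 = 42.6% → Lender B
Lender A wins each loan-to-value group but Lender B wins overall — the comparison reverses. Lender A's loans skew toward LTV over 85%, which has a lower base rate.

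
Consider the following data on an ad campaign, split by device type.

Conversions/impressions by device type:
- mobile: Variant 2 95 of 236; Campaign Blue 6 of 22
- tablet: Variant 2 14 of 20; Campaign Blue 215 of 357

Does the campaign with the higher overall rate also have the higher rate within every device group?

No

Mobile: Variant 2 95/236 = 40.3%, Campaign Blue 6/22 = 27.3% → Variant 2
Tablet: Variant 2 14/20 = 70.0%, Campaign Blue 215/357 = 60.2% → Variant 2
Overall: Variant 2 109/256 = 42.6%, Campaign Blue 221/379 = 58.3% → Campaign Blue
Variant 2 wins each device group but Campaign Blue wins overall — the comparison reverses. Variant 2's impressions skew toward mobile, which has a lower base rate.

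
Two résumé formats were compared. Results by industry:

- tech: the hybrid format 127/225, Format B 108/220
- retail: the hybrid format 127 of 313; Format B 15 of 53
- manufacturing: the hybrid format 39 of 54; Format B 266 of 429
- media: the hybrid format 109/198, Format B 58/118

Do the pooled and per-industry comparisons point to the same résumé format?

No

Tech: the hybrid format 127/225 = 56.4%, Format B 108/220 = 49.1% → the hybrid format
Retail: the hybrid format 127/313 = 40.6%, Format B 15/53 = 28.3% → the hybrid format
Manufacturing: the hybrid format 39/54 = 72.2%, Format B 266/429 = 62.0% → the hybrid format
Media: the hybrid format 109/198 = 55.1%, Format B 58/118 = 49.2% → the hybrid format
Overall: the hybrid format 402/790 = 50.9%, Format B 447/820 = 54.5% → Format B
The hybrid format wins each industry group but Format B wins overall — the comparison reverses. The hybrid format's applications skew toward retail, which has a lower base rate.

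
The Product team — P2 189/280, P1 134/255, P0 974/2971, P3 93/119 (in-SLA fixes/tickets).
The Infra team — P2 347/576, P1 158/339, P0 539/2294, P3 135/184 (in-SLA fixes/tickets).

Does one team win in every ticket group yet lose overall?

P2: the Product team 189/280 = 67.5%, the Infra team 347/576 = 60.2% → the Product team
P1: the Product team 134/255 = 52.5%, the Infra team 158/339 = 46.6% → the Product team
P0: the Product team 974/2971 = 32.8%, the Infra team 539/2294 = 23.5% → the Product team
P3: the Product team 93/119 = 78.2%, the Infra team 135/184 = 73.4% → the Product team
Overall: the Product team 1390/3625 = 38.3%, the Infra team 1179/3393 = 34.7% → the Product team
The Product team wins overall and in every ticket group — no reversal.

No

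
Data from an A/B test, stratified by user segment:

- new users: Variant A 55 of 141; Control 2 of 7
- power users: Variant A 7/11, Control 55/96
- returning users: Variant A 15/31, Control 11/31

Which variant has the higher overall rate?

Control

New users: Variant A 55/141 = 39.0%, Control 2/7 = 28.6% → Variant A
Power users: Variant A 7/11 = 63.6%, Control 55/96 = 57.3% → Variant A
Returning users: Variant A 15/31 = 48.4%, Control 11/31 = 35.5% → Variant A
Overall: Variant A 77/183 = 42.1%, Control 68/134 = 50.7% → Control
(Variant A wins every user group but Control wins overall — Variant A's views skew toward the low-rate new users group.)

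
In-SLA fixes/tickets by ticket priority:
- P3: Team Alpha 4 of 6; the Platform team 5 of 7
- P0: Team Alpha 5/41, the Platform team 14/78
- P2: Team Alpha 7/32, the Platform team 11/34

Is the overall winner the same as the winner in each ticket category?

P3: Team Alpha 4/6 = 66.7%, the Platform team 5/7 = 71.4% → the Platform team
P0: Team Alpha 5/41 = 12.2%, the Platform team 14/78 = 17.9% → the Platform team
P2: Team Alpha 7/32 = 21.9%, the Platform team 11/34 = 32.4% → the Platform team
Overall: Team Alpha 16/79 = 20.3%, the Platform team 30/119 = 25.2% → the Platform team
The Platform team wins overall and in every ticket group — no reversal.

Yes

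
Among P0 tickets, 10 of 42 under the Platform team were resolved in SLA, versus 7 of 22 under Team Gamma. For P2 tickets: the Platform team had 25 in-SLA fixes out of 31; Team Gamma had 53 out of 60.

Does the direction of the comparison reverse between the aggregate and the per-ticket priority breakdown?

P0: the Platform team 10/42 = 23.8%, Team Gamma 7/22 = 31.8% → Team Gamma
P2: the Platform team 25/31 = 80.6%, Team Gamma 53/60 = 88.3% → Team Gamma
Overall: the Platform team 35/73 = 47.9%, Team Gamma 60/82 = 73.2% → Team Gamma
Team Gamma wins overall and in every ticket group — no reversal.

No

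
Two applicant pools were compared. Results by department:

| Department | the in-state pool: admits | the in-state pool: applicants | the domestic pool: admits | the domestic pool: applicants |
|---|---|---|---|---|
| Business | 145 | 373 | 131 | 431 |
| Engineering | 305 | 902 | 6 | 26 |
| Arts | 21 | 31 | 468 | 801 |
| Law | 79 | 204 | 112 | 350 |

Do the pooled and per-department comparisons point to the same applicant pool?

No

Business: the in-state pool 145/373 = 38.9%, the domestic pool 131/431 = 30.4% → the in-state pool
Engineering: the in-state pool 305/902 = 33.8%, the domestic pool 6/26 = 23.1% → the in-state pool
Arts: the in-state pool 21/31 = 67.7%, the domestic pool 468/801 = 58.4% → the in-state pool
Law: the in-state pool 79/204 = 38.7%, the domestic pool 112/350 = 32.0% → the in-state pool
Overall: the in-state pool 550/1510 = 36.4%, the domestic pool 717/1608 = 44.6% → the domestic pool
The in-state pool wins each department group but the domestic pool wins overall — the comparison reverses. The in-state pool's applicants skew toward Engineering, which has a lower base rate.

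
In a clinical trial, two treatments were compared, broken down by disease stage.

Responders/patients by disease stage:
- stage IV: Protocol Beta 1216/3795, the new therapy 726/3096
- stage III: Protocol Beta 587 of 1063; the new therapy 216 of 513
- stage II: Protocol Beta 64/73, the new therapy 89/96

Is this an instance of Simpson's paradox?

No

Stage IV: Protocol Beta 1216/3795 = 32.0%, the new therapy 726/3096 = 23.4% → Protocol Beta
Stage III: Protocol Beta 587/1063 = 55.2%, the new therapy 216/513 = 42.1% → Protocol Beta
Stage II: Protocol Beta 64/73 = 87.7%, the new therapy 89/96 = 92.7% → the new therapy
Overall: Protocol Beta 1867/4931 = 37.9%, the new therapy 1031/3705 = 27.8% → Protocol Beta
Neither sweeps: Protocol Beta wins 2 of 3 groups, the new therapy wins 1. Protocol Beta wins overall but not every group — no Simpson reversal.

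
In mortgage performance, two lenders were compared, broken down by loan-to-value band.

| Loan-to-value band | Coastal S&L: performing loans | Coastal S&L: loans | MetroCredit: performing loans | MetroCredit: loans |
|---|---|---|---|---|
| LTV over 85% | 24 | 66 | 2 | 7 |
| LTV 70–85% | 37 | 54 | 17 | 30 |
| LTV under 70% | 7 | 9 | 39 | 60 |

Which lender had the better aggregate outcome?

MetroCredit

LTV over 85%: Coastal S&L 24/66 = 36.4%, MetroCredit 2/7 = 28.6% → Coastal S&L
LTV 70–85%: Coastal S&L 37/54 = 68.5%, MetroCredit 17/30 = 56.7% → Coastal S&L
LTV under 70%: Coastal S&L 7/9 = 77.8%, MetroCredit 39/60 = 65.0% → Coastal S&L
Overall: Coastal S&L 68/129 = 52.7%, MetroCredit 58/97 = 59.8% → MetroCredit
(Coastal S&L wins every loan-to-value group but MetroCredit wins overall — Coastal S&L's loans skew toward the low-rate LTV over 85% group.)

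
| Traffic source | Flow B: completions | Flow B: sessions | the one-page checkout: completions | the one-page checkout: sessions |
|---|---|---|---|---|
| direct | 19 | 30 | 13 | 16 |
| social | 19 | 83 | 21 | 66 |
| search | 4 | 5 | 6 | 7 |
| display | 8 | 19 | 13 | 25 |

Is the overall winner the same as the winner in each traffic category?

Yes

Direct: Flow B 19/30 = 63.3%, the one-page checkout 13/16 = 81.2% → the one-page checkout
Social: Flow B 19/83 = 22.9%, the one-page checkout 21/66 = 31.8% → the one-page checkout
Search: Flow B 4/5 = 80.0%, the one-page checkout 6/7 = 85.7% → the one-page checkout
Display: Flow B 8/19 = 42.1%, the one-page checkout 13/25 = 52.0% → the one-page checkout
Overall: Flow B 50/137 = 36.5%, the one-page checkout 53/114 = 46.5% → the one-page checkout
The one-page checkout wins overall and in every traffic group — no reversal.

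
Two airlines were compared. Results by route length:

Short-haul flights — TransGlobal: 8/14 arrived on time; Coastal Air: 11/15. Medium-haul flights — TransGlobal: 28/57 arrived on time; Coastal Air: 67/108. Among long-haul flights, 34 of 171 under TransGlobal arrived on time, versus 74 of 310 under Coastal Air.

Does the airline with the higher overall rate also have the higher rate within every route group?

Yes

Short-haul: TransGlobal 8/14 = 57.1%, Coastal Air 11/15 = 73.3% → Coastal Air
Medium-haul: TransGlobal 28/57 = 49.1%, Coastal Air 67/108 = 62.0% → Coastal Air
Long-haul: TransGlobal 34/171 = 19.9%, Coastal Air 74/310 = 23.9% → Coastal Air
Overall: TransGlobal 70/242 = 28.9%, Coastal Air 152/433 = 35.1% → Coastal Air
Coastal Air wins overall and in every route group — no reversal.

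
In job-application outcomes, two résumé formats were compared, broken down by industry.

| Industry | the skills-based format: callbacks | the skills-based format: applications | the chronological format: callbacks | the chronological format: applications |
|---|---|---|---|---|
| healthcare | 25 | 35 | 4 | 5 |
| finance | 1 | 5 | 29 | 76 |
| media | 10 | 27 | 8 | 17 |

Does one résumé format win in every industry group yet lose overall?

Yes

Healthcare: the skills-based format 25/35 = 71.4%, the chronological format 4/5 = 80.0% → the chronological format
Finance: the skills-based format 1/5 = 20.0%, the chronological format 29/76 = 38.2% → the chronological format
Media: the skills-based format 10/27 = 37.0%, the chronological format 8/17 = 47.1% → the chronological format
Overall: the skills-based format 36/67 = 53.7%, the chronological format 41/98 = 41.8% → the skills-based format
The chronological format wins each industry group but the skills-based format wins overall — the comparison reverses. The chronological format's applications skew toward finance, which has a lower base rate.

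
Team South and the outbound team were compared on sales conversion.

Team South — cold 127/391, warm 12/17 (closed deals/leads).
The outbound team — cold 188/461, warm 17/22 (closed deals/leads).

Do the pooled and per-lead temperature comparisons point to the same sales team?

Yes

Cold: Team South 127/391 = 32.5%, the outbound team 188/461 = 40.8% → the outbound team
Warm: Team South 12/17 = 70.6%, the outbound team 17/22 = 77.3% → the outbound team
Overall: Team South 139/408 = 34.1%, the outbound team 205/483 = 42.4% → the outbound team
The outbound team wins overall and in every lead group — no reversal.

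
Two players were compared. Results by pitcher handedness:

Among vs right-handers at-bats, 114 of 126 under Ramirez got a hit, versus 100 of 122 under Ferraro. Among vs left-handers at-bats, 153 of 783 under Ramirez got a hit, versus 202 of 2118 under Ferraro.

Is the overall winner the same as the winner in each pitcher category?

Vs right-handers: Ramirez 114/126 = 90.5%, Ferraro 100/122 = 82.0% → Ramirez
Vs left-handers: Ramirez 153/783 = 19.5%, Ferraro 202/2118 = 9.5% → Ramirez
Overall: Ramirez 267/909 = 29.4%, Ferraro 302/2240 = 13.5% → Ramirez
Ramirez wins overall and in every pitcher group — no reversal.

Yes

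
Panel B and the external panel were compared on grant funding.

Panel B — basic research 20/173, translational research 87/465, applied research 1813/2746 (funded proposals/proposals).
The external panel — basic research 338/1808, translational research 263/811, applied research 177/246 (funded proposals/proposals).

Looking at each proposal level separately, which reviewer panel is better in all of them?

Basic research: Panel B 20/173 = 11.6%, the external panel 338/1808 = 18.7% → the external panel
Translational research: Panel B 87/465 = 18.7%, the external panel 263/811 = 32.4% → the external panel
Applied research: Panel B 1813/2746 = 66.0%, the external panel 177/246 = 72.0% → the external panel
The external panel has the higher rate in all 3 groups.

the external panel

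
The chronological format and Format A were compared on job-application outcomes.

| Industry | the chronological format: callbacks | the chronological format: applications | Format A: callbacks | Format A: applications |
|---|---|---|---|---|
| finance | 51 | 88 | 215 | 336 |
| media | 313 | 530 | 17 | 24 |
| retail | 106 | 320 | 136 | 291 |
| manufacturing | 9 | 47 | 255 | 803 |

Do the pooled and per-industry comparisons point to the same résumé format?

No

Finance: the chronological format 51/88 = 58.0%, Format A 215/336 = 64.0% → Format A
Media: the chronological format 313/530 = 59.1%, Format A 17/24 = 70.8% → Format A
Retail: the chronological format 106/320 = 33.1%, Format A 136/291 = 46.7% → Format A
Manufacturing: the chronological format 9/47 = 19.1%, Format A 255/803 = 31.8% → Format A
Overall: the chronological format 479/985 = 48.6%, Format A 623/1454 = 42.8% → the chronological format
Format A wins each industry group but the chronological format wins overall — the comparison reverses. Format A's applications skew toward manufacturing, which has a lower base rate.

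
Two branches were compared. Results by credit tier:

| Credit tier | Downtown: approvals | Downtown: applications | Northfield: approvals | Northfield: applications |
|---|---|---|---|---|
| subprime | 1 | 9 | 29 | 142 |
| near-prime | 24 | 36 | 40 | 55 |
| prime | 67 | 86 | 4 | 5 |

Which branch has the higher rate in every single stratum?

Subprime: Downtown 1/9 = 11.1%, Northfield 29/142 = 20.4% → Northfield
Near-prime: Downtown 24/36 = 66.7%, Northfield 40/55 = 72.7% → Northfield
Prime: Downtown 67/86 = 77.9%, Northfield 4/5 = 80.0% → Northfield
Northfield has the higher rate in all 3 groups.

Northfield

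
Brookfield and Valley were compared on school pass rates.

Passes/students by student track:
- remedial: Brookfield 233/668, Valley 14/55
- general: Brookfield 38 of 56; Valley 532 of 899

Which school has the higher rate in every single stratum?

Brookfield

Remedial: Brookfield 233/668 = 34.9%, Valley 14/55 = 25.5% → Brookfield
General: Brookfield 38/56 = 67.9%, Valley 532/899 = 59.2% → Brookfield
Brookfield has the higher rate in both groups.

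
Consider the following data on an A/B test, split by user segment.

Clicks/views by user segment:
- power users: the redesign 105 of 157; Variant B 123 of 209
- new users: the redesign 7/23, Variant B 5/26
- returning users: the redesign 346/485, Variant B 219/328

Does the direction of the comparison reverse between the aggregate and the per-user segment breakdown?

No

Power users: the redesign 105/157 = 66.9%, Variant B 123/209 = 58.9% → the redesign
New users: the redesign 7/23 = 30.4%, Variant B 5/26 = 19.2% → the redesign
Returning users: the redesign 346/485 = 71.3%, Variant B 219/328 = 66.8% → the redesign
Overall: the redesign 458/665 = 68.9%, Variant B 347/563 = 61.6% → the redesign
The redesign wins overall and in every user group — no reversal.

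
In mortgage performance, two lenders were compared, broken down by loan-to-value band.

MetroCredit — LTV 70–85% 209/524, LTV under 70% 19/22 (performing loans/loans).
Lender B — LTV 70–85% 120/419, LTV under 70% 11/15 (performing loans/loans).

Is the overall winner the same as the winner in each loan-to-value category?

Yes

LTV 70–85%: MetroCredit 209/524 = 39.9%, Lender B 120/419 = 28.6% → MetroCredit
LTV under 70%: MetroCredit 19/22 = 86.4%, Lender B 11/15 = 73.3% → MetroCredit
Overall: MetroCredit 228/546 = 41.8%, Lender B 131/434 = 30.2% → MetroCredit
MetroCredit wins overall and in every loan-to-value group — no reversal.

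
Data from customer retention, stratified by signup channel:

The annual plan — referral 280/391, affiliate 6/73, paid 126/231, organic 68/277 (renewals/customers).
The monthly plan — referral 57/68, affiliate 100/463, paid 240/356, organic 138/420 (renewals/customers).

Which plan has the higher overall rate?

the annual plan

Referral: the annual plan 280/391 = 71.6%, the monthly plan 57/68 = 83.8% → the monthly plan
Affiliate: the annual plan 6/73 = 8.2%, the monthly plan 100/463 = 21.6% → the monthly plan
Paid: the annual plan 126/231 = 54.5%, the monthly plan 240/356 = 67.4% → the monthly plan
Organic: the annual plan 68/277 = 24.5%, the monthly plan 138/420 = 32.9% → the monthly plan
Overall: the annual plan 480/972 = 49.4%, the monthly plan 535/1307 = 40.9% → the annual plan
(The monthly plan wins every signup group but the annual plan wins overall — the monthly plan's customers skew toward the low-rate affiliate group.)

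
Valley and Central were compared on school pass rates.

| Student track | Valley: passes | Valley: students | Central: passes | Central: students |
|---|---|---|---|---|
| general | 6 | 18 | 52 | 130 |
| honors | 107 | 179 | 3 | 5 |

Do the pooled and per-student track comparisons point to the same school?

General: Valley 6/18 = 33.3%, Central 52/130 = 40.0% → Central
Honors: Valley 107/179 = 59.8%, Central 3/5 = 60.0% → Central
Overall: Valley 113/197 = 57.4%, Central 55/135 = 40.7% → Valley
Central wins each student group but Valley wins overall — the comparison reverses. Central's students skew toward general, which has a lower base rate.

No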